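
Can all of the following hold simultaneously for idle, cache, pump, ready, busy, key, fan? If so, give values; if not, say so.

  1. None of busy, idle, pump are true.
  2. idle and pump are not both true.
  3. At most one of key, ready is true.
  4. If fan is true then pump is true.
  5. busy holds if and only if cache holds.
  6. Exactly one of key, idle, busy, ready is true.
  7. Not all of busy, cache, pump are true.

idle = False, cache = False, pump = False, ready = False, busy = False, key = True, fan = False

  (1) {busy, idle, pump}: 0 true — none ✓
  (2) idle=F, pump=F — not both ✓
  (3) {key, ready}: 1 true — at most one ✓
  (4) fan=F ⇒ pump: vacuous ✓
  (5) busy=F, cache=F — same ✓
  (6) {key, idle, busy, ready}: 1 true — exactly one ✓
  (7) {busy, cache, pump}: 0/3 true — not all ✓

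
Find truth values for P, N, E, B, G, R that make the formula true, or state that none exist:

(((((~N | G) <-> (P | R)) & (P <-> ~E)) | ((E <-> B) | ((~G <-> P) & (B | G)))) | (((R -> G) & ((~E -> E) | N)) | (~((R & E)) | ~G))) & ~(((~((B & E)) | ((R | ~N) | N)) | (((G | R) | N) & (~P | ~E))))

The conjunct ~(((~((B & E)) | ((R | ~N) | N)) | (((G | R) | N) & (~P | ~E)))) is unsatisfiable on its own:
  N = True: this becomes ~((True | (~P | ~E))) = False.
  N = False: this becomes ~((True | ((G | R) & (~P | ~E)))) = False.
So the whole conjunction is unsatisfiable.

No satisfying assignment exists.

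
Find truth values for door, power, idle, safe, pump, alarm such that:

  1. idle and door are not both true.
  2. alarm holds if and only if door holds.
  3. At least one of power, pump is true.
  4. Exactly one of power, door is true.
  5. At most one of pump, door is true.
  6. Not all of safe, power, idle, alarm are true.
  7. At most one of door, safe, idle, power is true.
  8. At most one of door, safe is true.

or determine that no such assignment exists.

door=F; power=T; idle=F; safe=F; pump=F; alarm=F

  (1) idle=F, door=F — not both ✓
  (2) alarm=F, door=F — same ✓
  (3) {power, pump}: 1 true — at least one ✓
  (4) {power, door}: 1 true — exactly one ✓
  (5) {pump, door}: 0 true — at most one ✓
  (6) {safe, power, idle, alarm}: 1/4 true — not all ✓
  (7) {door, safe, idle, power}: 1 true — at most one ✓
  (8) {door, safe}: 0 true — at most one ✓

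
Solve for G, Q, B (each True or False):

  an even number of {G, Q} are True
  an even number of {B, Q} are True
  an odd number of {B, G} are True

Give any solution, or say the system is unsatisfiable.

Adding constraints 1, 2, 3 mod 2: every variable appears an even number of times on the left, so the left side is 0.
But the right sides sum to 1 (mod 2). 0 ≠ 1 — the system is inconsistent.

UNSATISFIABLE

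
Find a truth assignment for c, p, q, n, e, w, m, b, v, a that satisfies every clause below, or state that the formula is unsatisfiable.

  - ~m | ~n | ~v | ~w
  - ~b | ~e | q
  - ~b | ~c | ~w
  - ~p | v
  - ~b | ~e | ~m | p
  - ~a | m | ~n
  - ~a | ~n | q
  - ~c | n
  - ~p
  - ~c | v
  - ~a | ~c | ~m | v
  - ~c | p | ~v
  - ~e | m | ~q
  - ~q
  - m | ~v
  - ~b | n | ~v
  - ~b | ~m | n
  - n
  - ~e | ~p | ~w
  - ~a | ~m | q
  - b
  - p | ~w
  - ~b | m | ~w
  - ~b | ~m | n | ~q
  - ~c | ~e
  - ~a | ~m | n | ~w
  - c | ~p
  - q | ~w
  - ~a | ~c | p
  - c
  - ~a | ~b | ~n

Case c = True:
  (~c | n) forces n = True.
  (~p) forces p = False.
  (~c | v) forces v = True.
  Clause (~c | p | ~v) is falsified — contradiction.
Case c = False:
  Clause (c) is falsified — contradiction.
Both cases fail, so the formula is unsatisfiable.

UNSATISFIABLE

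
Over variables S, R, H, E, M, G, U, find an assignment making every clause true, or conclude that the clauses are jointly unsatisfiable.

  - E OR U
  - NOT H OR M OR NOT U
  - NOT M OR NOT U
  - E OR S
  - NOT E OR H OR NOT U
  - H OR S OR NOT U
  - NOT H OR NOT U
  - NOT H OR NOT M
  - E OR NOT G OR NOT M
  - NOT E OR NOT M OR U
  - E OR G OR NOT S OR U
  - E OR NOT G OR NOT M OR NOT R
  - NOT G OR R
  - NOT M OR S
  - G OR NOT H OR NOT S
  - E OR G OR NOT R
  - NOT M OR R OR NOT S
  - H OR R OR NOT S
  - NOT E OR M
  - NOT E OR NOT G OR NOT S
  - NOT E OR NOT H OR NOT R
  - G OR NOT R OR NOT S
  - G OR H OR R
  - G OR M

S: True; R: True; H: False; E: False; M: False; G: True; U: True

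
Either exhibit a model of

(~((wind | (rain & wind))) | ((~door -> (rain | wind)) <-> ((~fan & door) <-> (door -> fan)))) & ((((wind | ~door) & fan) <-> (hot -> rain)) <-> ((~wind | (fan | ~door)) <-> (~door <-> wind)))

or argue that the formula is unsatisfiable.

door=F, rain=F, fan=T, wind=F, hot=T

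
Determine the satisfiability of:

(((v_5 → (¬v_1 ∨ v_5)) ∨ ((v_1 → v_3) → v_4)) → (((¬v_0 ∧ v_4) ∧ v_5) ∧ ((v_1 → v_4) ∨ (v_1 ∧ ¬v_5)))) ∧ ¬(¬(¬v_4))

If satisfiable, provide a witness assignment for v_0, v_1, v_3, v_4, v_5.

Unsatisfiable

Case v_4 = True: the conjunct ¬(¬(¬v_4)) becomes ¬(¬False) = False.
Case v_4 = False: the formula simplifies to ¬(((v_5 → (¬v_1 ∨ v_5)) ∨ ¬((v_1 → v_3)))).
  v_5 = True: this becomes ¬((True ∨ ¬((v_1 → v_3)))) = False.
  v_5 = False: this becomes ¬((True ∨ ¬((v_1 → v_3)))) = False.
Both cases fail — unsatisfiable.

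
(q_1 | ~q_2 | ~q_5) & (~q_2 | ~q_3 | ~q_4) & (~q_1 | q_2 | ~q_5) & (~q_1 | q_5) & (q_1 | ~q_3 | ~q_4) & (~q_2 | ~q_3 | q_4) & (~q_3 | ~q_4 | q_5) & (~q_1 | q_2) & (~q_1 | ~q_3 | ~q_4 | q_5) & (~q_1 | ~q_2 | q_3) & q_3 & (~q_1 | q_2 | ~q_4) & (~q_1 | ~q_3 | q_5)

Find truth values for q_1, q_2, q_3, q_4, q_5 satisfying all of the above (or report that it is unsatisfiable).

q_1=F, q_2=F, q_3=T, q_4=F, q_5=T

Unit clause (q_3) forces q_3 = True.
Try q_1 = True:
  (~q_1 | q_5) forces q_5 = True.
  (~q_1 | q_2 | ~q_5) forces q_2 = True.
  (~q_2 | ~q_3 | ~q_4) forces q_4 = False.
  clause (~q_2 | ~q_3 | q_4) is falsified — backtrack.
So q_1 = False.
  then (q_1 | ~q_3 | ~q_4) forces q_4 = False.
  then (~q_2 | ~q_3 | q_4) forces q_2 = False.
Set q_5 = True.
All clauses satisfied.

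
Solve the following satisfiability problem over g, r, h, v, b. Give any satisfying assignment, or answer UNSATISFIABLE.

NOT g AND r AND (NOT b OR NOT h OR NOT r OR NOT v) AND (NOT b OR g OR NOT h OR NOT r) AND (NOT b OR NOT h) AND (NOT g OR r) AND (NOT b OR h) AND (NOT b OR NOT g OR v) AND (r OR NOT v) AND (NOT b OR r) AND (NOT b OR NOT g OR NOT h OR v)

g: False, r: True, h: True, v: True, b: False

Unit clause (NOT g) forces g = False.
Unit clause (r) forces r = True.
Set h = True.
  then (NOT b OR g OR NOT h OR NOT r) forces b = False.
Set v = True.
All clauses satisfied.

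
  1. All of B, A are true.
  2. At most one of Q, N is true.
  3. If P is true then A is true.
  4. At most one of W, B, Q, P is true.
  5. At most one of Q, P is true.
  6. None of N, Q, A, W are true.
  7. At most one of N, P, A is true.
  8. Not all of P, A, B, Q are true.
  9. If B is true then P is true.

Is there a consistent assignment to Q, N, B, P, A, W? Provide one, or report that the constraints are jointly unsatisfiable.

UNSATISFIABLE

Case A = True:
  Constraint (6) is violated (A=T) — contradiction.
Case A = False:
  Constraint (1) is violated (A=F) — contradiction.
Both cases fail — unsatisfiable.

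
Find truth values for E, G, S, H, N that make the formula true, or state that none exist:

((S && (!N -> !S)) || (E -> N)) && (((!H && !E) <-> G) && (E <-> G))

E = False, G = False, S = False, H = True, N = True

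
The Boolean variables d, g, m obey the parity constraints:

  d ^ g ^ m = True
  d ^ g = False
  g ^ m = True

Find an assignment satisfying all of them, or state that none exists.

d = False, g = False, m = True

d ^ g ^ m = F ^ F ^ T = True ✓
d ^ g = F ^ F = False ✓
g ^ m = F ^ T = True ✓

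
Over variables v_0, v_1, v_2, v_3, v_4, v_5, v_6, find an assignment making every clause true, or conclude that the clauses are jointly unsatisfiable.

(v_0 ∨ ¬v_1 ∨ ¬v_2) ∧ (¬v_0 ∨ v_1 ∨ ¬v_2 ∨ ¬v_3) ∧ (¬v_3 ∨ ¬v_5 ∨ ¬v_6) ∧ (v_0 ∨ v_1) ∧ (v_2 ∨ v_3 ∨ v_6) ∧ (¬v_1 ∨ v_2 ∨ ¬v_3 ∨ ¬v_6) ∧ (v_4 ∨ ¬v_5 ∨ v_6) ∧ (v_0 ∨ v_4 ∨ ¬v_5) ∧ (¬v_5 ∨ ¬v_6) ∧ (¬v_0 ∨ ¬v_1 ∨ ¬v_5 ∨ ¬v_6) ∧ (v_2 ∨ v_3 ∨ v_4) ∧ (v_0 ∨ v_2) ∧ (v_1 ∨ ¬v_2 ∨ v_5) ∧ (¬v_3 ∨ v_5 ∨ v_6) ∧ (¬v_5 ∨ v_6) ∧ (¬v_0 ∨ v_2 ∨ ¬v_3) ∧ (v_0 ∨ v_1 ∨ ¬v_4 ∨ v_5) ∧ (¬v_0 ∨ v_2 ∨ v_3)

Try v_0 = False:
  (v_0 ∨ v_1) forces v_1 = True.
  (v_0 ∨ ¬v_1 ∨ ¬v_2) forces v_2 = False.
  clause (v_0 ∨ v_2) is falsified — backtrack.
So v_0 = True.
Set v_1 = True.
Set v_2 = True.
Set v_3 = True.
Set v_4 = True.
Set v_5 = False.
  then (¬v_3 ∨ v_5 ∨ v_6) forces v_6 = True.
All clauses satisfied.

v_0: True, v_1: True, v_2: True, v_3: True, v_4: True, v_5: False, v_6: True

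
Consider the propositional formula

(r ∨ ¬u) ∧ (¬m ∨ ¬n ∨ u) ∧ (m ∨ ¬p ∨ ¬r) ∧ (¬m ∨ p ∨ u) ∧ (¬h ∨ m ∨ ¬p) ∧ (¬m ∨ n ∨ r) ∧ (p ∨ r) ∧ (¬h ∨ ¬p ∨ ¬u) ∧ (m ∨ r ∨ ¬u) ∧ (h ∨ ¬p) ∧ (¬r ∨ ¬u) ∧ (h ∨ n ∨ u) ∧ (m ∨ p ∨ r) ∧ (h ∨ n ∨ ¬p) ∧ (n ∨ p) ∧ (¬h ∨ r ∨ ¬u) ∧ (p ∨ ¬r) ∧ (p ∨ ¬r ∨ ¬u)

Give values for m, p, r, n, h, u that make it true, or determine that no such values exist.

m: True; p: True; r: True; n: False; h: True; u: False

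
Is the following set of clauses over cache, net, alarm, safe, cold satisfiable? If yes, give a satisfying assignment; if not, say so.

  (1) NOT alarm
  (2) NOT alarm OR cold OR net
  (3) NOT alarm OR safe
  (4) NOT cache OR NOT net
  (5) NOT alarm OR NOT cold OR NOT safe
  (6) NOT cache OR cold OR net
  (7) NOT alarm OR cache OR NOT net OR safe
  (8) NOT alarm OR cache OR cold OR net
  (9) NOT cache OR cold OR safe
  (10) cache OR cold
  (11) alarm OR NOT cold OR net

Unit clause (NOT alarm) forces alarm = False.
Set cache = False.
  then (cache OR cold) forces cold = True.
  then (alarm OR NOT cold OR net) forces net = True.
Set safe = True.
All clauses satisfied.

cache = False; net = True; alarm = False; safe = True; cold = True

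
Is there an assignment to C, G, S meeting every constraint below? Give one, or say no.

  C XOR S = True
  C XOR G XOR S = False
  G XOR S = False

C = False; G = True; S = True

C XOR S = F XOR T = True ✓
C XOR G XOR S = F XOR T XOR T = False ✓
G XOR S = T XOR T = False ✓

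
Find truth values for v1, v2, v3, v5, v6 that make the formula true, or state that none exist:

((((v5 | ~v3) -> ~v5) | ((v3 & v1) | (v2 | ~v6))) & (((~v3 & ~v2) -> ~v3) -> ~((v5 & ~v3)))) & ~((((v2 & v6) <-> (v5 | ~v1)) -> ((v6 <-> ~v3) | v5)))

v1 = True, v2 = False, v3 = True, v5 = False, v6 = True

  (((v5 | ~v3) -> ~v5) | ((v3 & v1) | (v2 | ~v6))) & (((~v3 & ~v2) -> ~v3) -> ~((v5 & ~v3))) = True
    ((v5 | ~v3) -> ~v5) | ((v3 & v1) | (v2 | ~v6)) = True
      (v5 | ~v3) -> ~v5 = True
        v5 | ~v3 = False
          ~v3 = False
        ~v5 = True
      (v3 & v1) | (v2 | ~v6) = True
        v3 & v1 = True
        v2 | ~v6 = False
          ~v6 = False
    ((~v3 & ~v2) -> ~v3) -> ~((v5 & ~v3)) = True
      (~v3 & ~v2) -> ~v3 = True
        ~v3 & ~v2 = False
          ~v3 = False
          ~v2 = True
        ~v3 = False
      ~((v5 & ~v3)) = True
        v5 & ~v3 = False
          ~v3 = False
  ~((((v2 & v6) <-> (v5 | ~v1)) -> ((v6 <-> ~v3) | v5))) = True
    ((v2 & v6) <-> (v5 | ~v1)) -> ((v6 <-> ~v3) | v5) = False
      (v2 & v6) <-> (v5 | ~v1) = True
        v2 & v6 = False
        v5 | ~v1 = False
          ~v1 = False
      (v6 <-> ~v3) | v5 = False
        v6 <-> ~v3 = False
          ~v3 = False
Both conjuncts True, so the formula holds.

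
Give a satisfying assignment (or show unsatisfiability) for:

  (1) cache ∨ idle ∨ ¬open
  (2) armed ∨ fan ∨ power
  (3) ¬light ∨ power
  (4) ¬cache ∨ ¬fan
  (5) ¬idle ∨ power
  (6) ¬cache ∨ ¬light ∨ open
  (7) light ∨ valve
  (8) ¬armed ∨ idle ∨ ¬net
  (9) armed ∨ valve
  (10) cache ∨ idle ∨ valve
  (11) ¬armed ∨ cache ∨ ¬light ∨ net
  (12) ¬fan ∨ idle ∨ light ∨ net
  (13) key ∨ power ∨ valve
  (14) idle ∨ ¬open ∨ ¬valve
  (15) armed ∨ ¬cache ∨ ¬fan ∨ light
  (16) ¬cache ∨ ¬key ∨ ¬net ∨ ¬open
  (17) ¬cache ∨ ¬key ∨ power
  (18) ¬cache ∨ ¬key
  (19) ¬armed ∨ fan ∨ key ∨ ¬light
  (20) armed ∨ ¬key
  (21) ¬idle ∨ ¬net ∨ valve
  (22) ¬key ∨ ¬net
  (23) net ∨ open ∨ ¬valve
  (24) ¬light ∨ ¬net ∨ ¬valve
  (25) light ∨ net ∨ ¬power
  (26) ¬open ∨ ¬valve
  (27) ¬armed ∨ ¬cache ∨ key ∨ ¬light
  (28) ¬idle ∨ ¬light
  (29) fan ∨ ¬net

Set fan = True.
  then (¬cache ∨ ¬fan) forces cache = False.
Set power = True.
Set open = False.
Try valve = False:
  (light ∨ valve) forces light = True.
  (armed ∨ valve) forces armed = True.
  (cache ∨ idle ∨ valve) forces idle = True.
  clause (¬idle ∨ ¬light) is falsified — backtrack.
So valve = True.
  then (net ∨ open ∨ ¬valve) forces net = True.
  then (¬light ∨ ¬net ∨ ¬valve) forces light = False.
  then (¬key ∨ ¬net) forces key = False.
Set idle = True.
Set armed = True.
All clauses satisfied.

fan: True, power: True, open: False, valve: True, cache: False, net: True, light: False, idle: True, armed: True, key: False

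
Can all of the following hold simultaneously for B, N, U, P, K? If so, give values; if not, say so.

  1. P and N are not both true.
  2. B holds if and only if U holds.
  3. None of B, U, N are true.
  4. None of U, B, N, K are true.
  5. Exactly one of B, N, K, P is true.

B=F, N=F, U=F, P=T, K=F

  (1) P=T, N=F — not both ✓
  (2) B=F, U=F — same ✓
  (3) {B, U, N}: 0 true — none ✓
  (4) {U, B, N, K}: 0 true — none ✓
  (5) {B, N, K, P}: 1 true — exactly one ✓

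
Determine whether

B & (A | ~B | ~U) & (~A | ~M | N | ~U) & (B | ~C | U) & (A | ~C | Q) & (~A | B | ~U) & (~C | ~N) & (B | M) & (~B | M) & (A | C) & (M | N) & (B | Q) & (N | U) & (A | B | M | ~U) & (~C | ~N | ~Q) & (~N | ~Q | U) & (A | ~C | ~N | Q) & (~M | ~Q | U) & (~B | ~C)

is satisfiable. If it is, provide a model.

Unit clause (B) forces B = True.
In (~B | M) only M is left, so M = True.
In (~B | ~C) only ~C is left, so C = False.
In (A | C) only A is left, so A = True.
Try N = False:
  (~A | ~M | N | ~U) forces U = False.
  clause (N | U) is falsified — backtrack.
So N = True.
Set U = True.
Set Q = False.
All clauses satisfied.

M = True, C = False, N = True, A = True, B = True, U = True, Q = False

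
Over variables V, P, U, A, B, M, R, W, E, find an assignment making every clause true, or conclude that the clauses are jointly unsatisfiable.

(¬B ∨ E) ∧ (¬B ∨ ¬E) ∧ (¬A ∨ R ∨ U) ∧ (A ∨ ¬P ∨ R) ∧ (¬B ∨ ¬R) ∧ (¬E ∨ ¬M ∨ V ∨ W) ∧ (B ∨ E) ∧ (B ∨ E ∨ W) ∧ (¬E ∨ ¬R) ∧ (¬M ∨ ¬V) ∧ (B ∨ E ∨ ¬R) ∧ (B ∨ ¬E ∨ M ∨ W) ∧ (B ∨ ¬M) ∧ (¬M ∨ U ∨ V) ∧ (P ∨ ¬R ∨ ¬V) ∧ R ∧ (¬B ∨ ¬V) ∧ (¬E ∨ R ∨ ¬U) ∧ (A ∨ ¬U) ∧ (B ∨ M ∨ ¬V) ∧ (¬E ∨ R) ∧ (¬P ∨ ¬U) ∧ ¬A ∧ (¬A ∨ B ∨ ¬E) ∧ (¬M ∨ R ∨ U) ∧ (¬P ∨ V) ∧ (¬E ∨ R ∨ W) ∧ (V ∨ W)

Case R = True:
  (¬B ∨ ¬R) forces B = False.
  (B ∨ E) forces E = True.
  Clause (¬E ∨ ¬R) is falsified — contradiction.
Case R = False:
  Clause (R) is falsified — contradiction.
Both cases fail, so the formula is unsatisfiable.

UNSATISFIABLE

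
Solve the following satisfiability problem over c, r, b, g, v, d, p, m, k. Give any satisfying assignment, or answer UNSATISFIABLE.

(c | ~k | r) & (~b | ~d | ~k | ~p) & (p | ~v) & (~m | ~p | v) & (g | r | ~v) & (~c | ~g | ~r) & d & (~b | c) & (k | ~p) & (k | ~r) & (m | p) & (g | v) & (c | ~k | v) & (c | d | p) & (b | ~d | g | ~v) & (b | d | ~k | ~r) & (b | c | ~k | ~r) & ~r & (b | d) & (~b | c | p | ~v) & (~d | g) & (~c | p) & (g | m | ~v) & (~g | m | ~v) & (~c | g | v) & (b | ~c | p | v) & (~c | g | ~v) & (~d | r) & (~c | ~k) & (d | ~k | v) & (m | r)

Unsatisfiable — no assignment works.

Case r = True:
  Clause (~r) is falsified — contradiction.
Case r = False:
  (d) forces d = True.
  Clause (~d | r) is falsified — contradiction.
Both cases fail, so the formula is unsatisfiable.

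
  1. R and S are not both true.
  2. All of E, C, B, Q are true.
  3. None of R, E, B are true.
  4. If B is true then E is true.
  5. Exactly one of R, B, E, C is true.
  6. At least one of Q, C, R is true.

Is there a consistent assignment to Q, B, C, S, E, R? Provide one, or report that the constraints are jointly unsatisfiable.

UNSATISFIABLE

Case B = True:
  Constraint (3) is violated (B=T) — contradiction.
Case B = False:
  Constraint (2) is violated (B=F) — contradiction.
Both cases fail — unsatisfiable.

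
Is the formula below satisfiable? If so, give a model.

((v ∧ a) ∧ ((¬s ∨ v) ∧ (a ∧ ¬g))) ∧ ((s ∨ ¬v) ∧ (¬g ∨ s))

s = True, a = True, g = False, v = True

  (v ∧ a) ∧ ((¬s ∨ v) ∧ (a ∧ ¬g)) = True
    v ∧ a = True
    (¬s ∨ v) ∧ (a ∧ ¬g) = True
      ¬s ∨ v = True
        ¬s = False
      a ∧ ¬g = True
        ¬g = True
  (s ∨ ¬v) ∧ (¬g ∨ s) = True
    s ∨ ¬v = True
      ¬v = False
    ¬g ∨ s = True
      ¬g = True
Both conjuncts True, so the formula holds.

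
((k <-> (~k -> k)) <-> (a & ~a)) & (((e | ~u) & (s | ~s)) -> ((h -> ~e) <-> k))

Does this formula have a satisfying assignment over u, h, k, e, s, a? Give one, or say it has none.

No satisfying assignment exists.

The conjunct (k <-> (~k -> k)) <-> (a & ~a) is unsatisfiable on its own:
  k=F, a=F: evaluates to False.
  k=F, a=T: evaluates to False.
  k=T, a=F: evaluates to False.
  k=T, a=T: evaluates to False.
So the whole conjunction is unsatisfiable.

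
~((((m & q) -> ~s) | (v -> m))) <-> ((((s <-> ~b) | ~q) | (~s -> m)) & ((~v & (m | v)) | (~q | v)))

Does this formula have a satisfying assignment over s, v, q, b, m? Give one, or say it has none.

s=F, v=T, q=T, b=F, m=F

  ~((((m & q) -> ~s) | (v -> m))) <-> ((((s <-> ~b) | ~q) | (~s -> m)) & ((~v & (m | v)) | (~q | v))) = True
    ~((((m & q) -> ~s) | (v -> m))) = False
      ((m & q) -> ~s) | (v -> m) = True
        (m & q) -> ~s = True
          m & q = False
          ~s = True
        v -> m = False
    (((s <-> ~b) | ~q) | (~s -> m)) & ((~v & (m | v)) | (~q | v)) = False
      ((s <-> ~b) | ~q) | (~s -> m) = False
        (s <-> ~b) | ~q = False
          s <-> ~b = False
            ~b = True
          ~q = False
        ~s -> m = False
          ~s = True
      (~v & (m | v)) | (~q | v) = True
        ~v & (m | v) = False
          ~v = False
          m | v = True
        ~q | v = True
          ~q = False
The formula evaluates to True.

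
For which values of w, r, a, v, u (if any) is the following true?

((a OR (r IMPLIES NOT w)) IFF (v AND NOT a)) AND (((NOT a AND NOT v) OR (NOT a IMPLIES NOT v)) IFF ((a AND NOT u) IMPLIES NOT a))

w = True; r = True; a = False; v = False; u = False

  (a OR (r IMPLIES NOT w)) IFF (v AND NOT a) = True
    a OR (r IMPLIES NOT w) = False
      r IMPLIES NOT w = False
        NOT w = False
    v AND NOT a = False
      NOT a = True
  ((NOT a AND NOT v) OR (NOT a IMPLIES NOT v)) IFF ((a AND NOT u) IMPLIES NOT a) = True
    (NOT a AND NOT v) OR (NOT a IMPLIES NOT v) = True
      NOT a AND NOT v = True
        NOT a = True
        NOT v = True
      NOT a IMPLIES NOT v = True
        NOT a = True
        NOT v = True
    (a AND NOT u) IMPLIES NOT a = True
      a AND NOT u = False
        NOT u = True
      NOT a = True
Both conjuncts True, so the formula holds.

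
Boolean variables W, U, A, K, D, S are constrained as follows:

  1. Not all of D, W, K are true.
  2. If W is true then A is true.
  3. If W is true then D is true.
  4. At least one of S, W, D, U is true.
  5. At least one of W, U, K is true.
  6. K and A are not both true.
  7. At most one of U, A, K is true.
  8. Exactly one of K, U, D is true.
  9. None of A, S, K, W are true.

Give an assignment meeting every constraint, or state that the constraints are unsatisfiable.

W = False; U = True; A = False; K = False; D = False; S = False

  (1) {D, W, K}: 0/3 true — not all ✓
  (2) W=F ⇒ A: vacuous ✓
  (3) W=F ⇒ D: vacuous ✓
  (4) {S, W, D, U}: 1 true — at least one ✓
  (5) {W, U, K}: 1 true — at least one ✓
  (6) K=F, A=F — not both ✓
  (7) {U, A, K}: 1 true — at most one ✓
  (8) {K, U, D}: 1 true — exactly one ✓
  (9) {A, S, K, W}: 0 true — none ✓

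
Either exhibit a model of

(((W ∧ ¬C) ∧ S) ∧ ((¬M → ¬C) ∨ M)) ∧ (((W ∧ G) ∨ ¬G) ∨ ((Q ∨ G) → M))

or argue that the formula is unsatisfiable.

G: True; C: False; W: True; M: True; Q: True; S: True

  ((W ∧ ¬C) ∧ S) ∧ ((¬M → ¬C) ∨ M) = True
    (W ∧ ¬C) ∧ S = True
      W ∧ ¬C = True
        ¬C = True
    (¬M → ¬C) ∨ M = True
      ¬M → ¬C = True
        ¬M = False
        ¬C = True
  ((W ∧ G) ∨ ¬G) ∨ ((Q ∨ G) → M) = True
    (W ∧ G) ∨ ¬G = True
      W ∧ G = True
      ¬G = False
    (Q ∨ G) → M = True
      Q ∨ G = True
Both conjuncts True, so the formula holds.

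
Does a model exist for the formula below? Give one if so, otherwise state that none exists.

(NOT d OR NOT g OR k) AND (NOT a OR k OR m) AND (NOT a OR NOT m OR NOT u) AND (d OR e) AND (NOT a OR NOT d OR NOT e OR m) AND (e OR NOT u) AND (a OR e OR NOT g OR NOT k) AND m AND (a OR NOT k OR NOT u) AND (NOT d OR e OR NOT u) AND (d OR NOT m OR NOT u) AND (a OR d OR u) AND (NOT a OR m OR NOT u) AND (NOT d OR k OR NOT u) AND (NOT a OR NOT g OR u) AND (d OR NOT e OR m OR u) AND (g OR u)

Unit clause (m) forces m = True.
Set k = True.
Try u = True:
  (NOT a OR NOT m OR NOT u) forces a = False.
  clause (a OR NOT k OR NOT u) is falsified — backtrack.
So u = False.
  then (g OR u) forces g = True.
  then (NOT a OR NOT g OR u) forces a = False.
  then (a OR e OR NOT g OR NOT k) forces e = True.
  then (a OR d OR u) forces d = True.
All clauses satisfied.

k: True, u: False, d: True, g: True, a: False, e: True, m: True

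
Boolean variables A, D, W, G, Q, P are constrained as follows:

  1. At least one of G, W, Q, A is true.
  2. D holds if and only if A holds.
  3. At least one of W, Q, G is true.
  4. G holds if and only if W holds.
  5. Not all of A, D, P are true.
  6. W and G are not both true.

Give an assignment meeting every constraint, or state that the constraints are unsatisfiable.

A: False, D: False, W: False, G: False, Q: True, P: False

  (1) {G, W, Q, A}: 1 true — at least one ✓
  (2) D=F, A=F — same ✓
  (3) {W, Q, G}: 1 true — at least one ✓
  (4) G=F, W=F — same ✓
  (5) {A, D, P}: 0/3 true — not all ✓
  (6) W=F, G=F — not both ✓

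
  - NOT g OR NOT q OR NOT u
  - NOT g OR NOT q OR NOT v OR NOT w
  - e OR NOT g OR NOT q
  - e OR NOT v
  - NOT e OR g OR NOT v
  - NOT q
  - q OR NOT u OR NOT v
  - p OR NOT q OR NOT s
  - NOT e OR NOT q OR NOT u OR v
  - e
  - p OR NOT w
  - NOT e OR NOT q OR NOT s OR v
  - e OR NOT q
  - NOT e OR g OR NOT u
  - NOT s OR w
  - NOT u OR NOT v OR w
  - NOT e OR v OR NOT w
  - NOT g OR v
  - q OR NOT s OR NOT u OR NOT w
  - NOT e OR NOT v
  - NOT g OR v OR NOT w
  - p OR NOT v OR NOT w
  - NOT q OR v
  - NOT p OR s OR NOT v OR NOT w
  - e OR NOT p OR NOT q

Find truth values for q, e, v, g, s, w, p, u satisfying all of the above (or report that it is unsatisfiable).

q: False, e: True, v: False, g: False, s: False, w: False, p: False, u: False

Unit clause (NOT q) forces q = False.
Unit clause (e) forces e = True.
In (NOT e OR NOT v) only NOT v is left, so v = False.
In (NOT e OR v OR NOT w) only NOT w is left, so w = False.
In (NOT g OR v) only NOT g is left, so g = False.
In (NOT e OR g OR NOT u) only NOT u is left, so u = False.
In (NOT s OR w) only NOT s is left, so s = False.
Set p = False.
All clauses satisfied.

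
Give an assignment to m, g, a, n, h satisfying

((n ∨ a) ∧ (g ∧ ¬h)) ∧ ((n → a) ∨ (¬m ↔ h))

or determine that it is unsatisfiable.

m = False, g = True, a = True, n = True, h = False

  (n ∨ a) ∧ (g ∧ ¬h) = True
    n ∨ a = True
    g ∧ ¬h = True
      ¬h = True
  (n → a) ∨ (¬m ↔ h) = True
    n → a = True
    ¬m ↔ h = False
      ¬m = True
Both conjuncts True, so the formula holds.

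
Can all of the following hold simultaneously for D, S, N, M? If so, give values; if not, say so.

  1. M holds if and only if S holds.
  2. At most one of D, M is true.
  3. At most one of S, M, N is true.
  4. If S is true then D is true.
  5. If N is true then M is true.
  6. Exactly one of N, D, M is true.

D: True; S: False; N: False; M: False

  (1) M=F, S=F — same ✓
  (2) {D, M}: 1 true — at most one ✓
  (3) {S, M, N}: 0 true — at most one ✓
  (4) S=F ⇒ D: vacuous ✓
  (5) N=F ⇒ M: vacuous ✓
  (6) {N, D, M}: 1 true — exactly one ✓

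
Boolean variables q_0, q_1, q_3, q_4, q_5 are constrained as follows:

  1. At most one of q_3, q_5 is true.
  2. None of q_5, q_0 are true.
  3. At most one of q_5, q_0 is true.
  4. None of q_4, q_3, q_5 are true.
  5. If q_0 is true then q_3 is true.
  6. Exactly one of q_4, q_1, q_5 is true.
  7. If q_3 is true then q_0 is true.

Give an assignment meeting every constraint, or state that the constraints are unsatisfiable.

q_0 = False, q_1 = True, q_3 = False, q_4 = False, q_5 = False

  (1) {q_3, q_5}: 0 true — at most one ✓
  (2) {q_5, q_0}: 0 true — none ✓
  (3) {q_5, q_0}: 0 true — at most one ✓
  (4) {q_4, q_3, q_5}: 0 true — none ✓
  (5) q_0=F ⇒ q_3: vacuous ✓
  (6) {q_4, q_1, q_5}: 1 true — exactly one ✓
  (7) q_3=F ⇒ q_0: vacuous ✓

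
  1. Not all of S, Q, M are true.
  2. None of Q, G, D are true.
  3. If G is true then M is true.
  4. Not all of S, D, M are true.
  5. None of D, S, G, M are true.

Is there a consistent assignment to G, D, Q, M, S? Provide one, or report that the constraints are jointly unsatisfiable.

G: False; D: False; Q: False; M: False; S: False

  (1) {S, Q, M}: 0/3 true — not all ✓
  (2) {Q, G, D}: 0 true — none ✓
  (3) G=F ⇒ M: vacuous ✓
  (4) {S, D, M}: 0/3 true — not all ✓
  (5) {D, S, G, M}: 0 true — none ✓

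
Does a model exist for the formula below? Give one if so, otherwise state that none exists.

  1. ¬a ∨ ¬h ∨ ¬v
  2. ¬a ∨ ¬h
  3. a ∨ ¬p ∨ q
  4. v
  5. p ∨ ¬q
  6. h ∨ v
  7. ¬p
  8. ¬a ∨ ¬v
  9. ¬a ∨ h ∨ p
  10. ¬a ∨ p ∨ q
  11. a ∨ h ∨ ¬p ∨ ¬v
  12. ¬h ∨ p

Unit clause (v) forces v = True.
Unit clause (¬p) forces p = False.
In (¬a ∨ ¬v) only ¬a is left, so a = False.
In (¬h ∨ p) only ¬h is left, so h = False.
In (p ∨ ¬q) only ¬q is left, so q = False.
All clauses satisfied.

h = False; v = True; a = False; p = False; q = False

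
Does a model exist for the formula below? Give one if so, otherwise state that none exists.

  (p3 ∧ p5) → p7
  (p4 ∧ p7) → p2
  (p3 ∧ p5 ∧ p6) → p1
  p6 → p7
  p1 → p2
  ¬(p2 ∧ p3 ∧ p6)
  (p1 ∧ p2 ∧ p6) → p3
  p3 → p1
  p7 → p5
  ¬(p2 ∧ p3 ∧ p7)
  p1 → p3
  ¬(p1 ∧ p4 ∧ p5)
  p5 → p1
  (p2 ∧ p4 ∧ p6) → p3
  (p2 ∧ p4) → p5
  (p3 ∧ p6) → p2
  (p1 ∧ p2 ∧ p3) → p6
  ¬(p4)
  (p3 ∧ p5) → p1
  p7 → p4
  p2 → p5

Unit clause (¬p4) forces p4 = False.
In (p4 ∨ ¬p7) only ¬p7 is left, so p7 = False.
In (¬p6 ∨ p7) only ¬p6 is left, so p6 = False.
Try p1 = True:
  (¬p1 ∨ p3) forces p3 = True.
  (¬p3 ∨ ¬p5 ∨ p7) forces p5 = False.
  (¬p1 ∨ p2) forces p2 = True.
  clause (¬p1 ∨ ¬p2 ∨ ¬p3 ∨ p6) is falsified — backtrack.
So p1 = False.
  then (p1 ∨ ¬p3) forces p3 = False.
  then (p1 ∨ ¬p5) forces p5 = False.
  then (¬p2 ∨ p5) forces p2 = False.
All clauses satisfied.

p1=F, p2=F, p3=F, p4=F, p5=F, p6=F, p7=F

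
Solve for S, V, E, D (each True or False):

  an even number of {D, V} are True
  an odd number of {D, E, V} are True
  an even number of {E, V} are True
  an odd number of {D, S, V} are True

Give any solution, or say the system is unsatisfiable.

S: True; V: True; E: True; D: True

{D, V}: 2 true → even ✓
{D, E, V}: 3 true → odd ✓
{E, V}: 2 true → even ✓
{D, S, V}: 3 true → odd ✓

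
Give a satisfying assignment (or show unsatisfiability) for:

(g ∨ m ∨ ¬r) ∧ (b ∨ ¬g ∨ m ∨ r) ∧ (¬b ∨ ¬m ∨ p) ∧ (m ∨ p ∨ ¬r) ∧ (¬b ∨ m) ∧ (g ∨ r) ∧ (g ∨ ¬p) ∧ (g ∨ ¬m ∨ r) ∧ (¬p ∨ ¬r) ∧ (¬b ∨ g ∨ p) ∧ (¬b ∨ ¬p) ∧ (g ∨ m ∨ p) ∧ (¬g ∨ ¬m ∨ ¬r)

r: True, b: False, p: False, g: False, m: True

Set r = True.
  then (¬p ∨ ¬r) forces p = False.
  then (m ∨ p ∨ ¬r) forces m = True.
  then (¬g ∨ ¬m ∨ ¬r) forces g = False.
  then (¬b ∨ ¬m ∨ p) forces b = False.
All clauses satisfied.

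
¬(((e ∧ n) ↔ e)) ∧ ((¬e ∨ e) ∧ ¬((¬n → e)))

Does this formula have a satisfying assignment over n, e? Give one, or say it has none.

UNSATISFIABLE

Case e = True: the conjunct ¬((¬n → e)) becomes ¬((¬n → True)) = False.
Case e = False: the conjunct ¬(((e ∧ n) ↔ e)) becomes ¬((False ↔ False)) = False.
Both cases fail — unsatisfiable.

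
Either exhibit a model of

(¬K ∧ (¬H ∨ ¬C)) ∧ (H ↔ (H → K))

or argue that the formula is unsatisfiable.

Unsatisfiable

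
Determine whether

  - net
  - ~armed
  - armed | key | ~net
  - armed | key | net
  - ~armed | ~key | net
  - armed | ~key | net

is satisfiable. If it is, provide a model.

key: True, net: True, armed: False

Unit clause (net) forces net = True.
Unit clause (~armed) forces armed = False.
In (armed | key | ~net) only key is left, so key = True.
Check each clause:
  (net): net holds.
  (~armed): ~armed holds.
  (armed | key | ~net): key holds.
  (armed | key | net): key holds.
  (~armed | ~key | net): ~armed holds.
  (armed | ~key | net): net holds.
All clauses satisfied.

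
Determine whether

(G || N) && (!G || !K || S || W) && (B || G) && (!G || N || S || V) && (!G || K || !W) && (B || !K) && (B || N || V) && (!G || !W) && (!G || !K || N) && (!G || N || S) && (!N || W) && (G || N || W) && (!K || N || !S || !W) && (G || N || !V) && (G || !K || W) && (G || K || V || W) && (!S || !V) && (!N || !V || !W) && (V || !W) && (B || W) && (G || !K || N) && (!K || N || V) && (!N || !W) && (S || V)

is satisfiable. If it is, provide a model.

K = False, B = True, N = False, G = True, V = False, S = True, W = False

Set K = False.
Try B = False:
  (B || G) forces G = True.
  (!G || K || !W) forces W = False.
  clause (B || W) is falsified — backtrack.
So B = True.
Try N = True:
  (!N || W) forces W = True.
  clause (!N || !W) is falsified — backtrack.
So N = False.
  then (G || N) forces G = True.
  then (!G || K || !W) forces W = False.
  then (!G || N || S) forces S = True.
  then (!S || !V) forces V = False.
All clauses satisfied.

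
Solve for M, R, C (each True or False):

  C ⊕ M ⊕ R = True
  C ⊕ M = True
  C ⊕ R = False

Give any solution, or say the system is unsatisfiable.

M=T, R=F, C=F

C ⊕ M ⊕ R = F ⊕ T ⊕ F = True ✓
C ⊕ M = F ⊕ T = True ✓
C ⊕ R = F ⊕ F = False ✓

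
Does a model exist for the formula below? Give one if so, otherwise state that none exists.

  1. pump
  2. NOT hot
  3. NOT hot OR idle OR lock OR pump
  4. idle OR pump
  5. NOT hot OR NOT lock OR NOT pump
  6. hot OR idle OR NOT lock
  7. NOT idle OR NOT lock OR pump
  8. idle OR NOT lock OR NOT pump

Unit clause (pump) forces pump = True.
Unit clause (NOT hot) forces hot = False.
Set idle = True.
Set lock = True.
All clauses satisfied.

idle = True; pump = True; lock = True; hot = False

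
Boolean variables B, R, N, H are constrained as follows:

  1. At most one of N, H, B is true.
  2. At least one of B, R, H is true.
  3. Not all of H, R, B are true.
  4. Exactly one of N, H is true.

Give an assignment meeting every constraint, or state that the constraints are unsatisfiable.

B = False, R = True, N = True, H = False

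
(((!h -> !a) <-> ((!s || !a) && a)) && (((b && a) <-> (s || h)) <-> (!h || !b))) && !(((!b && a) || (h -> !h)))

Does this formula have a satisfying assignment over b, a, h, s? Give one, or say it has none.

Unsatisfiable — no assignment works.

Case h = True: the formula simplifies to (((!s || !a) && a) && ((b && a) <-> !b)) && !((!b && a)).
  b = True: simplifies to ((!s || !a) && a) && !a.
    a = True: the conjunct !a is False.
    a = False: the conjunct a is False.
  b = False: the conjunct (b && a) <-> !b becomes (False && a) <-> !False = False.
Case h = False: the conjunct !(((!b && a) || (h -> !h))) becomes !(((!b && a) || True)) = False.
Both cases fail — unsatisfiable.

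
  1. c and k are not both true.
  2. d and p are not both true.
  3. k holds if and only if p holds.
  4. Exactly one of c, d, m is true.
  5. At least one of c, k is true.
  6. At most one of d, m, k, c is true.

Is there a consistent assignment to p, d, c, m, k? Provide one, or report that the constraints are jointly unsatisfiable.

p = False, d = False, c = True, m = False, k = False

  (1) c=T, k=F — not both ✓
  (2) d=F, p=F — not both ✓
  (3) k=F, p=F — same ✓
  (4) {c, d, m}: 1 true — exactly one ✓
  (5) {c, k}: 1 true — at least one ✓
  (6) {d, m, k, c}: 1 true — at most one ✓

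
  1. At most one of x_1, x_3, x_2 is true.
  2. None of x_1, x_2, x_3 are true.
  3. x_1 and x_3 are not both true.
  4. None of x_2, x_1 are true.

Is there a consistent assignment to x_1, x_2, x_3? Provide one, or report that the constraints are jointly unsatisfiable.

x_1=F, x_2=F, x_3=F

  (1) {x_1, x_3, x_2}: 0 true — at most one ✓
  (2) {x_1, x_2, x_3}: 0 true — none ✓
  (3) x_1=F, x_3=F — not both ✓
  (4) {x_2, x_1}: 0 true — none ✓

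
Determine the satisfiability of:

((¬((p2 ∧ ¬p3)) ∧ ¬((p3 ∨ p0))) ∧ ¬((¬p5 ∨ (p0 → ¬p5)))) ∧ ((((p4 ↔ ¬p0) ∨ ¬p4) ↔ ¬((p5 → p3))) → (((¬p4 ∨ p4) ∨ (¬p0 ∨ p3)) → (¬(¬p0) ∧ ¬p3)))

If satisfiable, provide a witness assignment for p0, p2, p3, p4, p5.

Case p0 = True: the conjunct ¬((p3 ∨ p0)) becomes ¬((p3 ∨ True)) = False.
Case p0 = False: the conjunct ¬((¬p5 ∨ (p0 → ¬p5))) becomes ¬((¬p5 ∨ True)) = False.
Both cases fail — unsatisfiable.

No satisfying assignment exists.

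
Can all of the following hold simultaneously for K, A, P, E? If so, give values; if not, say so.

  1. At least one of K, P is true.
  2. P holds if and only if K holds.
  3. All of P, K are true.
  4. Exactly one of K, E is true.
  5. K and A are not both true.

K = True; A = False; P = True; E = False

  (1) {K, P}: 2 true — at least one ✓
  (2) P=T, K=T — same ✓
  (3) {P, K}: all 2 true ✓
  (4) {K, E}: 1 true — exactly one ✓
  (5) K=T, A=F — not both ✓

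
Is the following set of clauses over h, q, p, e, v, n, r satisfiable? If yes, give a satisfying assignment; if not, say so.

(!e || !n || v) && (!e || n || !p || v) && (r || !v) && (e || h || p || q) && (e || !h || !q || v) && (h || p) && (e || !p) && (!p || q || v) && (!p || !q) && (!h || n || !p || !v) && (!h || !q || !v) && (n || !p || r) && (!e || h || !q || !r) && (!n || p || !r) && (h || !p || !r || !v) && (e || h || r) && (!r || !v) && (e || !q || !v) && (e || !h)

h: True; q: False; p: False; e: True; v: False; n: False; r: True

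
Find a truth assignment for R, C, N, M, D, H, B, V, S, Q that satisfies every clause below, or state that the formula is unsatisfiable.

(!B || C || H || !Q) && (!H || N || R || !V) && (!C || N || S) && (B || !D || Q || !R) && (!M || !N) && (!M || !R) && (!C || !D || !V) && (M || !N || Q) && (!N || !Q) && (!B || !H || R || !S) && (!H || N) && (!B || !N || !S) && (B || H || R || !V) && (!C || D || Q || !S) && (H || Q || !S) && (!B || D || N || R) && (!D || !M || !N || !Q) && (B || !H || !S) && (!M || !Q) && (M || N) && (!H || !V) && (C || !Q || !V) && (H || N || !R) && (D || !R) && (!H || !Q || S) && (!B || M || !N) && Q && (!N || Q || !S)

The formula is unsatisfiable.

Case Q = True:
  (!N || !Q) forces N = False.
  (!H || N) forces H = False.
  (!M || !Q) forces M = False.
  Clause (M || N) is falsified — contradiction.
Case Q = False:
  Clause (Q) is falsified — contradiction.
Both cases fail, so the formula is unsatisfiable.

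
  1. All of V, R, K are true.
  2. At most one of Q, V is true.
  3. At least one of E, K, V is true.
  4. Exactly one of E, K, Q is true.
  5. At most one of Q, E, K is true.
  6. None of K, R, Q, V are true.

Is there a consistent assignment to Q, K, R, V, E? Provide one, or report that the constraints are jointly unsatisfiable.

Case K = True:
  Constraint (6) is violated (K=T) — contradiction.
Case K = False:
  Constraint (1) is violated (K=F) — contradiction.
Both cases fail — unsatisfiable.

UNSATISFIABLE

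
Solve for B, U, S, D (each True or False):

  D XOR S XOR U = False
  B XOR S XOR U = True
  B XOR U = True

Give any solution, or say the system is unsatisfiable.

B: True; U: False; S: False; D: False

D XOR S XOR U = F XOR F XOR F = False ✓
B XOR S XOR U = T XOR F XOR F = True ✓
B XOR U = T XOR F = True ✓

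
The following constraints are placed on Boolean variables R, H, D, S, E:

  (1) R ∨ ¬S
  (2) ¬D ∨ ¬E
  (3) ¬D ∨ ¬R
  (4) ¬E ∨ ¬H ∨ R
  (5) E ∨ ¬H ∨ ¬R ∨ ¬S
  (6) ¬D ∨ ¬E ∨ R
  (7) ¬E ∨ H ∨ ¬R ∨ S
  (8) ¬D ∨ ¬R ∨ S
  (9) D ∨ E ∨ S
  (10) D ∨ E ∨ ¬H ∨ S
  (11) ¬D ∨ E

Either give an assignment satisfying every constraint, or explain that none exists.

R = True; H = False; D = False; S = True; E = True

Set R = True.
  then (¬D ∨ ¬R) forces D = False.
Set H = False.
Try S = False:
  (¬E ∨ H ∨ ¬R ∨ S) forces E = False.
  clause (D ∨ E ∨ S) is falsified — backtrack.
So S = True.
Set E = True.
All clauses satisfied.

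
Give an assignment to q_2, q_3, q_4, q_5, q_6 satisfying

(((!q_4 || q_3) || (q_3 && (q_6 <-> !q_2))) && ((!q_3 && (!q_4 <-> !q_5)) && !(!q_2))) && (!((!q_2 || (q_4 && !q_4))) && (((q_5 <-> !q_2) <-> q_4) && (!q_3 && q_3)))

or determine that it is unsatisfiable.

Case q_3 = True: the conjunct !q_3 is False.
Case q_3 = False: the conjunct q_3 is False.
Both cases fail — unsatisfiable.

Unsatisfiable — no assignment works.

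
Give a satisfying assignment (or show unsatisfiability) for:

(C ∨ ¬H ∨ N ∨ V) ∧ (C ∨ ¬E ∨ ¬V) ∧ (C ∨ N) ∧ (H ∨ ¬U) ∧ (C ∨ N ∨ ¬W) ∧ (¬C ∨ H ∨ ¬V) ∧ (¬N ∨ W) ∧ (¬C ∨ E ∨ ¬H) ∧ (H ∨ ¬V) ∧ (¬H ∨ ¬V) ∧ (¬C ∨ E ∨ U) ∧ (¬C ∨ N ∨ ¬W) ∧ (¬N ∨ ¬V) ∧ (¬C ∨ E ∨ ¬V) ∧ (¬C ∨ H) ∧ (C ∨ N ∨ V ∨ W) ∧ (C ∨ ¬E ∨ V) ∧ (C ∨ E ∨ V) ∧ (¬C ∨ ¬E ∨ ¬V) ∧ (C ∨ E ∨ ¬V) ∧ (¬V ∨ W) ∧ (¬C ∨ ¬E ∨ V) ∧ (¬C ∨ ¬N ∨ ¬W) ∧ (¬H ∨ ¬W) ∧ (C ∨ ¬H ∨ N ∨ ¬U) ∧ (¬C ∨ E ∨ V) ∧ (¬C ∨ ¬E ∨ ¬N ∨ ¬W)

UNSATISFIABLE

Case C = True:
  (¬C ∨ H) forces H = True.
  (¬C ∨ E ∨ ¬H) forces E = True.
  (¬H ∨ ¬V) forces V = False.
  Clause (¬C ∨ ¬E ∨ V) is falsified — contradiction.
Case C = False:
  (C ∨ N) forces N = True.
  (¬N ∨ W) forces W = True.
  (¬N ∨ ¬V) forces V = False.
  (C ∨ ¬E ∨ V) forces E = False.
  Clause (C ∨ E ∨ V) is falsified — contradiction.
Both cases fail, so the formula is unsatisfiable.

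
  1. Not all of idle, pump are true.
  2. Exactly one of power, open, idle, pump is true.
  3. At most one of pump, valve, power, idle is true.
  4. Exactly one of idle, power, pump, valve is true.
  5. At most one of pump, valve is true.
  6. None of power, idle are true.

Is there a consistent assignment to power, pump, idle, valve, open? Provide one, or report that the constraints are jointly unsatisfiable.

power=F, pump=T, idle=F, valve=F, open=F

  (1) {idle, pump}: 1/2 true — not all ✓
  (2) {power, open, idle, pump}: 1 true — exactly one ✓
  (3) {pump, valve, power, idle}: 1 true — at most one ✓
  (4) {idle, power, pump, valve}: 1 true — exactly one ✓
  (5) {pump, valve}: 1 true — at most one ✓
  (6) {power, idle}: 0 true — none ✓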